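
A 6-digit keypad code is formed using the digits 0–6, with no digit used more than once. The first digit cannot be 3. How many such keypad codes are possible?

4320

The first digit has 7−1 = 6 choices (anything except 3).
The remaining 5 digits are filled from the other 6 symbols without repetition: 6 × 5 × 4 × 3 × 2 = 720.
Total: 6 × 720 = 4320.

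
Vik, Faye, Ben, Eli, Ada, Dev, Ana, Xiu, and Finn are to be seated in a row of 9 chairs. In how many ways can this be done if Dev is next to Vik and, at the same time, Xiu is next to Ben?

20160

Treat {Dev,Vik} as one block (2 orders) and {Xiu,Ben} as another (2 orders).
That leaves 7 units to arrange: 2 × 2 × 7! = 4 × 5040 = 20160.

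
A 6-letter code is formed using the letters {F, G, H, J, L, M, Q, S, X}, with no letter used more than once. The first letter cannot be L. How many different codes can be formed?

53760

The first letter has 9−1 = 8 choices (anything except L).
The remaining 5 letters are filled from the other 8 symbols without repetition: 8 × 7 × 6 × 5 × 4 = 6720.
Total: 8 × 6720 = 53760.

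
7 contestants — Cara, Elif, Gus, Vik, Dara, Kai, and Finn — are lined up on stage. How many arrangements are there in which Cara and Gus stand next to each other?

1440

Glue Cara and Gus into one block (2 internal orders), leaving 6 units to arrange in a row.
So the count is 2·(6)! = 1440.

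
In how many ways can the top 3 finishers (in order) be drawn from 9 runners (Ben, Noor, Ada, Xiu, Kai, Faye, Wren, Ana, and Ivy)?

This is an ordered selection of 3 from 9: P(9,3).
That gives 9 × 8 × 7 = 504.

504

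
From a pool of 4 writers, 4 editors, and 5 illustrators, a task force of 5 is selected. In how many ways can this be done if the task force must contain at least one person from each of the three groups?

980

Total 5-person selections from all 13: C(13,5) = 1287.
Selections missing a whole group: no writers → C(9,5) = 126; no editors → C(9,5) = 126; no illustrators → C(8,5) = 56.
Add back selections omitting two groups (i.e. drawn from a single group): C(4,5) + C(4,5) + C(5,5) = 1.
By inclusion–exclusion: 1287 − 308 + 1 = 980.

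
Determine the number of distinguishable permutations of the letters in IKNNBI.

Letter multiplicities in IKNNBI: B×1, I×2, K×1, N×2.
The number of distinct arrangements is 6!/(2!·2!) = 720/4 = 180.

180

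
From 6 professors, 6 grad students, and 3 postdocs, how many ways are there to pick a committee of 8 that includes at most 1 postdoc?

Split by how many postdocs are chosen (0 through 1).
Sum: C(3,0)·C(12,8) + C(3,1)·C(12,7) = 495 + 2376 = 2871.

2871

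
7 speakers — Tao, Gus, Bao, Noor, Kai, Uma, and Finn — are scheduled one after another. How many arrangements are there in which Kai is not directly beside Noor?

3600

Of the 7! = 5040 arrangements, those with Kai and Noor adjacent number 2 × 6! = 1440 (treat the pair as a block with 2 internal orders).
Complementary counting: 5040 − 1440 = 3600.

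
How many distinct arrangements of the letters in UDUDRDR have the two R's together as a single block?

Treat the 2 copies of R as a single block. The multiset to arrange is then {RR, D, D, D, U, U}, 6 items in all.
That gives (6)!/(3!·2!) = 60 arrangements.

60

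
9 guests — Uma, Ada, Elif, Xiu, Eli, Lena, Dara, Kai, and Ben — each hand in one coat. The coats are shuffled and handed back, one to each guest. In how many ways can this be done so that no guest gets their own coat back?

Count assignments avoiding every fixed point. For any j of the 9 guests fixed to their own coat, the other 9−j can be arranged in (9−j)! ways.
By inclusion–exclusion this is Σ_{j=0}^{9} (−1)^j C(9,j)·(9−j)!.
Computing: 362880 − 362880 + 181440 − 60480 + 15120 − 3024 + 504 − 72 + 9 − 1 = 133496.

133496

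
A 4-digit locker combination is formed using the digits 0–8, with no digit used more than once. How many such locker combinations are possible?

3024

With no repetition, fill the 4 digits in order: 9 choices, then 8, down to 6.
9 × 8 × 7 × 6 = 3024.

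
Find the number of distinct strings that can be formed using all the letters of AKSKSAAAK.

1260

The 9 letters of AKSKSAAAK have repeats: A appearing 4 times, K appearing 3 times, and S appearing twice.
The number of distinct arrangements is 9!/(4!·3!·2!) = 362880/288 = 1260.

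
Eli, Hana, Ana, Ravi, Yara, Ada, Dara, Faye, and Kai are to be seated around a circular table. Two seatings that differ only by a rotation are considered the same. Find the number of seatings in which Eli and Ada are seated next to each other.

10080

Glue Eli and Ada into a block (2 internal orders). Seating 8 units around a circle gives (7)! arrangements.
So 2 × (7)! = 2 × 5040 = 10080.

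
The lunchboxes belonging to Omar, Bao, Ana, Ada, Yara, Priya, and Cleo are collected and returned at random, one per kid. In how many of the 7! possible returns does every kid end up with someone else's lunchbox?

1854

This is the derangement count D_7: permutations of 7 items with no fixed point.
By inclusion–exclusion this is Σ_{j=0}^{7} (−1)^j C(7,j)·(7−j)!.
Computing: 5040 − 5040 + 2520 − 840 + 210 − 42 + 7 − 1 = 1854.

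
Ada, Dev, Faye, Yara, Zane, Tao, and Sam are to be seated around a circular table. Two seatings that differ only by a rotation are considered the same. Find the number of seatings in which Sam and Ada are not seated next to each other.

480

All circular seatings of 7 people number (6)! = 720.
Seatings with Sam beside Ada: treat them as a block with 2 internal orders, giving 2 × (5)! = 240.
Subtracting, 720 − 240 = 480.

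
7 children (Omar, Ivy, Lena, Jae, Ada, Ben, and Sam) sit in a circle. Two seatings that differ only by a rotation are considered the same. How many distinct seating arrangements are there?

Fix one person's seat to break rotational symmetry; the remaining 6 people can be arranged in (6)! = 720 ways.

720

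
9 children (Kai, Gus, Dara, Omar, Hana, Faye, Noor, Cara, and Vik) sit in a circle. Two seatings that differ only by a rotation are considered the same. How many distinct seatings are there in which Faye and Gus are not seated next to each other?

30240

Without the restriction there are (8)! = 40320 seatings.
Seatings with Faye beside Gus: treat them as a block with 2 internal orders, giving 2 × (7)! = 10080.
Subtracting, 40320 − 10080 = 30240.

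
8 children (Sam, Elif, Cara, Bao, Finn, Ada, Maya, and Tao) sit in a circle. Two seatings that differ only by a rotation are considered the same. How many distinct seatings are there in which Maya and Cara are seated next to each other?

1440

Glue Maya and Cara into a block (2 internal orders). Seating 7 units around a circle gives (6)! arrangements.
So 2 × (6)! = 2 × 720 = 1440.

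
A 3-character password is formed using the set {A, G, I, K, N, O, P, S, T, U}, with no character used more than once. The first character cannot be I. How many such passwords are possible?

648

The first character has 10−1 = 9 choices (anything except I).
The remaining 2 characters are filled from the other 9 symbols without repetition: 9 × 8 = 72.
Total: 9 × 72 = 648.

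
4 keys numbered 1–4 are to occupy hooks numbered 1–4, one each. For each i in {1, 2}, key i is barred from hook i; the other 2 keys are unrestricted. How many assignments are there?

Let Aᵢ (for i ∈ {1, 2}) be the placements that put key i in its forbidden hook. Any j of these fix j positions, leaving (4−j)! ways to fill the rest, and there are C(2,j) ways to pick which j.
By inclusion–exclusion, the number of valid placements is Σ_{j=0}^{2} (−1)^j C(2,j)·(4−j)!.
Computing: 24 − 12 + 2 = 14.

14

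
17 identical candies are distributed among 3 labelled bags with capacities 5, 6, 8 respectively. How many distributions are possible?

6

Ignoring the caps, the number of non-negative solutions to x_1+…+x_3 = 17 is C(19,2) = 171.
Subtract solutions that violate a single cap (substitute x_i' = x_i − (cap_i+1)): x_1 ≥ 6 gives C(13,2) = 78; x_2 ≥ 7 gives C(12,2) = 66; x_3 ≥ 9 gives C(10,2) = 45. Together 189.
Add back pairs where two caps are both exceeded: 15 + 6 + 3 = 24.
By inclusion–exclusion the count is 171 − 189 + 24 = 6.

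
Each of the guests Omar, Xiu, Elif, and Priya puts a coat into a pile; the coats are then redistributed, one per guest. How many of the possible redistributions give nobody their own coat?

9

Count assignments avoiding every fixed point. For any j of the 4 guests fixed to their own coat, the other 4−j can be arranged in (4−j)! ways.
By inclusion–exclusion this is Σ_{j=0}^{4} (−1)^j C(4,j)·(4−j)!.
Computing: 24 − 24 + 12 − 4 + 1 = 9.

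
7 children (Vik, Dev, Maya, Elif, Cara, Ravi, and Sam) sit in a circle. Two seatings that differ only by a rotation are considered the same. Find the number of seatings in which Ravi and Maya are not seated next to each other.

Without the restriction there are (6)! = 720 seatings.
Those with Ravi next to Maya: fuse the pair into one unit and seat 6 units around a circle — 2·(5)! = 240.
Subtracting, 720 − 240 = 480.

480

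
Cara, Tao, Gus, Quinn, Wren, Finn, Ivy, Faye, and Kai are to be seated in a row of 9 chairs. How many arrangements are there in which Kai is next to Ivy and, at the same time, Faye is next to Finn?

Treat {Kai,Ivy} as one block (2 orders) and {Faye,Finn} as another (2 orders).
That leaves 7 units to arrange: 2 × 2 × 7! = 4 × 5040 = 20160.

20160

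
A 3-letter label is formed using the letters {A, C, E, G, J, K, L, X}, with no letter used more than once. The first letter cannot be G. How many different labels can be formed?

The first letter has 8−1 = 7 choices (anything except G).
The remaining 2 letters are filled from the other 7 symbols without repetition: 7 × 6 = 42.
Total: 7 × 42 = 294.

294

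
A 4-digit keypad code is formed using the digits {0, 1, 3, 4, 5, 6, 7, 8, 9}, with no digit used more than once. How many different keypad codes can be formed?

3024

Choose and order 4 of the 9 symbols: the first digit has 9 options, the next 8, then 7, 6.
That product is 9 × 8 × 7 × 6 = 3024.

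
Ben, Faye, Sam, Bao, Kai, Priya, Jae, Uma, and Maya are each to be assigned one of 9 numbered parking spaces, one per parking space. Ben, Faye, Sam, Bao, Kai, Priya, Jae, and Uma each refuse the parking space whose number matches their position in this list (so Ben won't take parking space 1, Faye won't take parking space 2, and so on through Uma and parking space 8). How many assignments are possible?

148329

Let Aᵢ (for 1 ≤ i ≤ 8) be the placements that put person i in their forbidden parking space. Any j of these fix j positions, leaving (9−j)! ways to fill the rest, and there are C(8,j) ways to pick which j.
By inclusion–exclusion, the number of valid placements is Σ_{j=0}^{8} (−1)^j C(8,j)·(9−j)!.
Computing: 362880 − 322560 + 141120 − 40320 + 8400 − 1344 + 168 − 16 + 1 = 148329.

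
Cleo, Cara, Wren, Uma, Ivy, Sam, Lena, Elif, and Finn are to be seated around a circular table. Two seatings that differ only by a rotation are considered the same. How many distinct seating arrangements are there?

Fix one person's seat to break rotational symmetry; the remaining 8 people can be arranged in (8)! = 40320 ways.

40320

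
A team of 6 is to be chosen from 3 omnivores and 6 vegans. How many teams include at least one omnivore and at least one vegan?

83

Unrestricted: C(9,6) = 84 ways to pick any 6 of the 9.
Selections missing a whole group: no omnivores → C(6,6) = 1; no vegans → C(3,6) = 0.
Both groups omitted at once is impossible, so 84 − 1 = 83.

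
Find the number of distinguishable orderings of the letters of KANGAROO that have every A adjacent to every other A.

Treat the 2 copies of A as a single block. The multiset to arrange is then {AA, G, K, N, O, O, R}, 7 items in all.
That gives (7)!/(2!) = 2520 arrangements.

2520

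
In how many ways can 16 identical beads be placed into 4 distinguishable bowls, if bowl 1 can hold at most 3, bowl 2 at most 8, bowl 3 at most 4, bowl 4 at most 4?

20

Without the upper bounds there are C(19,3) = 969 ways to split 16 among 4 bowls.
Subtract solutions that violate a single cap (substitute x_i' = x_i − (cap_i+1)): x_1 ≥ 4 gives C(15,3) = 455; x_2 ≥ 9 gives C(10,3) = 120; x_3 ≥ 5 gives C(14,3) = 364; x_4 ≥ 5 gives C(14,3) = 364. Together 1303.
Add back pairs where two caps are both exceeded: 20 + 120 + 120 + 10 + 10 + 84 = 364.
Subtract triples: 0 + 0 + 10 + 0 = 10.
By inclusion–exclusion the count is 969 − 1303 + 364 − 10 = 20.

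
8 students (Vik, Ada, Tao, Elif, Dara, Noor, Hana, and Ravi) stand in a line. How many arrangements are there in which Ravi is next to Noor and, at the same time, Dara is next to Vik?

2880

Treat {Ravi,Noor} as one block (2 orders) and {Dara,Vik} as another (2 orders).
That leaves 6 units to arrange: 2 × 2 × 6! = 4 × 720 = 2880.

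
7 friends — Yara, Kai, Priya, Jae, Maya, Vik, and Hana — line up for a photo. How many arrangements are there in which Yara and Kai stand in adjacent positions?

1440

Glue Yara and Kai into one block (2 internal orders), leaving 6 units to arrange in a row.
So the count is 2·(6)! = 1440.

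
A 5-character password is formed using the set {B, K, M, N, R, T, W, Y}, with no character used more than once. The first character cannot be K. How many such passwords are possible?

The first character has 8−1 = 7 choices (anything except K).
The remaining 4 characters are filled from the other 7 symbols without repetition: 7 × 6 × 5 × 4 = 840.
Total: 7 × 840 = 5880.

5880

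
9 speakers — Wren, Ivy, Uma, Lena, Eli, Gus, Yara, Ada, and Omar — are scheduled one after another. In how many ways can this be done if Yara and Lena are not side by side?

282240

Of the 9! = 362880 arrangements, those with Yara and Lena adjacent number 2 × 8! = 80640 (treat the pair as a block with 2 internal orders).
So 362880 − 80640 = 282240 arrangements keep them apart.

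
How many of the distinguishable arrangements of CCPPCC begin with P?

5

Fix P in the first position and arrange the remaining 5 letters.
Those 5 letters have C appearing 4 times, giving (5)!/(4!) = 5.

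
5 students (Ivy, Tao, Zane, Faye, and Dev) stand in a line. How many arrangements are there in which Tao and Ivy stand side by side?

Glue Tao and Ivy into one block (2 internal orders), leaving 4 units to arrange in a row.
So the count is 2·(4)! = 48.

48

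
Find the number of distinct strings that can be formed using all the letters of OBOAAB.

The 6 letters of OBOAAB have repeats: A appearing twice, B appearing twice, and O appearing twice.
Dividing 6! = 720 by 2!·2!·2! = 8 for the repeated letters gives 90.

90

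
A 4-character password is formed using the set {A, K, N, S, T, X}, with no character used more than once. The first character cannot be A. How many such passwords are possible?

300

The first character has 6−1 = 5 choices (anything except A).
The remaining 3 characters are filled from the other 5 symbols without repetition: 5 × 4 × 3 = 60.
Total: 5 × 60 = 300.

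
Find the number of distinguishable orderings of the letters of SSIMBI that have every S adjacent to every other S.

Treat the 2 copies of S as a single block. The multiset to arrange is then {SS, B, I, I, M}, 5 items in all.
That gives (5)!/(2!) = 60 arrangements.

60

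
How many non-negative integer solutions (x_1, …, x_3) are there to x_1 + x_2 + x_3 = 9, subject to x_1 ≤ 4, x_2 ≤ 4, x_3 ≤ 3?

Ignoring the caps, the number of non-negative solutions to x_1+…+x_3 = 9 is C(11,2) = 55.
Subtract solutions that violate a single cap (substitute x_i' = x_i − (cap_i+1)): x_1 ≥ 5 gives C(6,2) = 15; x_2 ≥ 5 gives C(6,2) = 15; x_3 ≥ 4 gives C(7,2) = 21. Together 51.
Add back pairs where two caps are both exceeded: 0 + 1 + 1 = 2.
By inclusion–exclusion the count is 55 − 51 + 2 = 6.

6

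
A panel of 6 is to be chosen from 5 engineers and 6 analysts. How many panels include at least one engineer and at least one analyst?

Total 6-person selections from all 11: C(11,6) = 462.
Subtract selections that omit an entire group: no engineers → C(6,6) = 1; no analysts → C(5,6) = 0.
Both groups omitted at once is impossible, so 462 − 1 = 461.

461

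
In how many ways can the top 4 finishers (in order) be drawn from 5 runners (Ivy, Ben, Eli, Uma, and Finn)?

120

There are 5 choices for 1st place, 4 for 2nd, and so on down to 2 for position 4.
That gives 5 × 4 × 3 × 2 = 120.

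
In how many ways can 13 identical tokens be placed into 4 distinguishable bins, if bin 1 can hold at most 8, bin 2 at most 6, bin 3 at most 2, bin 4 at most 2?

By stars and bars, unrestricted non-negative solutions to x_1+…+x_4 = 13 number C(13+3,3) = 560.
Subtract solutions that violate a single cap (substitute x_i' = x_i − (cap_i+1)): x_1 ≥ 9 gives C(7,3) = 35; x_2 ≥ 7 gives C(9,3) = 84; x_3 ≥ 3 gives C(13,3) = 286; x_4 ≥ 3 gives C(13,3) = 286. Together 691.
Add back pairs where two caps are both exceeded: 0 + 4 + 4 + 20 + 20 + 120 = 168.
Subtract triples: 0 + 0 + 0 + 1 = 1.
By inclusion–exclusion the count is 560 − 691 + 168 − 1 = 36.

36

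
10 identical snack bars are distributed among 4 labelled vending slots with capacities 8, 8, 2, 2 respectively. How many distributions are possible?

Without the upper bounds there are C(13,3) = 286 ways to split 10 among 4 vending slots.
Subtract solutions that violate a single cap (substitute x_i' = x_i − (cap_i+1)): x_1 ≥ 9 gives C(4,3) = 4; x_2 ≥ 9 gives C(4,3) = 4; x_3 ≥ 3 gives C(10,3) = 120; x_4 ≥ 3 gives C(10,3) = 120. Together 248.
Add back pairs where two caps are both exceeded: 0 + 0 + 0 + 0 + 0 + 35 = 35.
By inclusion–exclusion the count is 286 − 248 + 35 = 73.

73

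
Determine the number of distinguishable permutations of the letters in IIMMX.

30

IIMMX has 5 letters with I appearing twice and M appearing twice.
Dividing 5! = 120 by 2!·2! = 4 for the repeated letters gives 30.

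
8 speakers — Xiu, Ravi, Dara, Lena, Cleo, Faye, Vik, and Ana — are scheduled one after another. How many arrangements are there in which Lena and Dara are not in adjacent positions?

30240

Of the 8! = 40320 arrangements, those with Lena and Dara adjacent number 2 × 7! = 10080 (treat the pair as a block with 2 internal orders).
Complementary counting: 40320 − 10080 = 30240.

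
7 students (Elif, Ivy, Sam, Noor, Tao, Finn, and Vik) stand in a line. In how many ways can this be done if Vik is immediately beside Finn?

Glue Vik and Finn into one block (2 internal orders), leaving 6 units to arrange in a row.
So the count is 2·(6)! = 1440.

1440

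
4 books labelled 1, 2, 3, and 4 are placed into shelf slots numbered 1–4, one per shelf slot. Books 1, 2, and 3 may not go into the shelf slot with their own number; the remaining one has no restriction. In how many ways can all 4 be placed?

11

Let Aᵢ (for i ∈ {1, 2, 3}) be the placements that put book i in its forbidden shelf slot. Any j of these fix j positions, leaving (4−j)! ways to fill the rest, and there are C(3,j) ways to pick which j.
By inclusion–exclusion, the number of valid placements is Σ_{j=0}^{3} (−1)^j C(3,j)·(4−j)!.
Computing: 24 − 18 + 6 − 1 = 11.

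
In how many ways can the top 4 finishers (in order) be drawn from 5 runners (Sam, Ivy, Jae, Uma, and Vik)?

120

There are 5 choices for 1st place, 4 for 2nd, and so on down to 2 for position 4.
That gives 5 × 4 × 3 × 2 = 120.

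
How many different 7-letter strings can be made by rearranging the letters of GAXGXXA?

The 7 letters of GAXGXXA have repeats: A appearing twice, G appearing twice, and X appearing 3 times.
So there are 7! / (3!·2!·2!) = 210 distinguishable arrangements.

210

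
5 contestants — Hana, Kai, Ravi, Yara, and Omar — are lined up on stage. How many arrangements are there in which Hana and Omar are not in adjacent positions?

72

There are 5! = 120 arrangements in all. If Hana and Omar are adjacent, merging them into one block gives 2·(4)! = 48 arrangements.
So 120 − 48 = 72 arrangements keep them apart.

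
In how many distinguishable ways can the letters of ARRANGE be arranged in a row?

1260

ARRANGE has 7 letters with A appearing twice and R appearing twice.
So there are 7! / (2!·2!) = 1260 distinguishable arrangements.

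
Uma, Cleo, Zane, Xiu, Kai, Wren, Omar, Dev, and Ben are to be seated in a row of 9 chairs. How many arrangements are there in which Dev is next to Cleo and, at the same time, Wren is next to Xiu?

Treat {Dev,Cleo} as one block (2 orders) and {Wren,Xiu} as another (2 orders).
That leaves 7 units to arrange: 2 × 2 × 7! = 4 × 5040 = 20160.

20160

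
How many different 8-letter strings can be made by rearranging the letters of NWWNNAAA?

Letter multiplicities in NWWNNAAA: A×3, N×3, W×2.
The number of distinct arrangements is 8!/(3!·3!·2!) = 40320/72 = 560.

560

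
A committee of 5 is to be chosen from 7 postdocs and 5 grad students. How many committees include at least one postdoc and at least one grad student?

770

Total 5-person selections from all 12: C(12,5) = 792.
Selections missing a whole group: no postdocs → C(5,5) = 1; no grad students → C(7,5) = 21.
Both groups omitted at once is impossible, so 792 − 22 = 770.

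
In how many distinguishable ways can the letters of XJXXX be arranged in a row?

5

XJXXX has 5 letters with X appearing 4 times.
So there are 5! / (4!) = 5 distinguishable arrangements.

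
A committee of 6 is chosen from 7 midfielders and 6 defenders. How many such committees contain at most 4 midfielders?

1583

Split by how many midfielders are chosen (0 through 4).
Sum: C(7,0)·C(6,6) + C(7,1)·C(6,5) + C(7,2)·C(6,4) + C(7,3)·C(6,3) + C(7,4)·C(6,2) = 1 + 42 + 315 + 700 + 525 = 1583.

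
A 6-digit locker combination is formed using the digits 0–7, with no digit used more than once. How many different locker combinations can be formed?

Choose and order 6 of the 8 symbols: the first digit has 8 options, the next 7, and so on down to 3.
That product is 8 × 7 × 6 × 5 × 4 × 3 = 20160.

20160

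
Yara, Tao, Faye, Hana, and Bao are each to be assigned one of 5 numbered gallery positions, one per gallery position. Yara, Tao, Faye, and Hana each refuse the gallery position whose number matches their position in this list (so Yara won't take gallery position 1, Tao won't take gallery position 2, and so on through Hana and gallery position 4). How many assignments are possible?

Let Aᵢ (for 1 ≤ i ≤ 4) be the placements that put person i in their forbidden gallery position. Any j of these fix j positions, leaving (5−j)! ways to fill the rest, and there are C(4,j) ways to pick which j.
By inclusion–exclusion, the number of valid placements is Σ_{j=0}^{4} (−1)^j C(4,j)·(5−j)!.
Computing: 120 − 96 + 36 − 8 + 1 = 53.

53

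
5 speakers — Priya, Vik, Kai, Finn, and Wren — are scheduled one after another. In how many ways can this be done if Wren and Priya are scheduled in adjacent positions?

48

Glue Wren and Priya into one block (2 internal orders), leaving 4 units to arrange in a row.
That gives 2 × 4! = 2 × 24 = 48.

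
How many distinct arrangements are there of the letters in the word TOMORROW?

3360

TOMORROW has 8 letters with O appearing 3 times and R appearing twice.
The number of distinct arrangements is 8!/(3!·2!) = 40320/12 = 3360.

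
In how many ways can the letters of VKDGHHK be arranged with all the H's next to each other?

360

Treat the 2 copies of H as a single block. The multiset to arrange is then {HH, D, G, K, K, V}, 6 items in all.
That gives (6)!/(2!) = 360 arrangements.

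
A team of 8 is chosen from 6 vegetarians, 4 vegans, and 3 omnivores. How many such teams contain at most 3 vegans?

Split by how many vegans are chosen (0 through 3).
Sum: C(4,0)·C(9,8) + C(4,1)·C(9,7) + C(4,2)·C(9,6) + C(4,3)·C(9,5) = 9 + 144 + 504 + 504 = 1161.

1161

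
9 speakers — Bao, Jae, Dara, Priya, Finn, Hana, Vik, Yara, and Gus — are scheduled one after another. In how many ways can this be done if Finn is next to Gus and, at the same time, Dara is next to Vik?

20160

Treat {Finn,Gus} as one block (2 orders) and {Dara,Vik} as another (2 orders).
That leaves 7 units to arrange: 2 × 2 × 7! = 4 × 5040 = 20160.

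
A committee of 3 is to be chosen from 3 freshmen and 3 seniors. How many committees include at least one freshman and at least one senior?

Unrestricted: C(6,3) = 20 ways to pick any 3 of the 6.
Subtract selections that omit an entire group: no freshmen → C(3,3) = 1; no seniors → C(3,3) = 1.
Both groups omitted at once is impossible, so 20 − 2 = 18.

18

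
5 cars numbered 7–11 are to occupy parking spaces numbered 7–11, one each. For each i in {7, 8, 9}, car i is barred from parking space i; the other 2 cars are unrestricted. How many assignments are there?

Let Aᵢ (for i ∈ {7, 8, 9}) be the placements that put car i in its forbidden parking space. Any j of these fix j positions, leaving (5−j)! ways to fill the rest, and there are C(3,j) ways to pick which j.
By inclusion–exclusion, the number of valid placements is Σ_{j=0}^{3} (−1)^j C(3,j)·(5−j)!.
Computing: 120 − 72 + 18 − 2 = 64.

64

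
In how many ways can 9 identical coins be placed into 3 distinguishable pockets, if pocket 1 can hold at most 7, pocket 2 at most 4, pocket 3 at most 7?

34

Ignoring the caps, the number of non-negative solutions to x_1+…+x_3 = 9 is C(11,2) = 55.
Subtract solutions that violate a single cap (substitute x_i' = x_i − (cap_i+1)): x_1 ≥ 8 gives C(3,2) = 3; x_2 ≥ 5 gives C(6,2) = 15; x_3 ≥ 8 gives C(3,2) = 3. Together 21.
No two caps can be exceeded simultaneously, so the pair terms are all 0.
By inclusion–exclusion the count is 55 − 21 + 0 = 34.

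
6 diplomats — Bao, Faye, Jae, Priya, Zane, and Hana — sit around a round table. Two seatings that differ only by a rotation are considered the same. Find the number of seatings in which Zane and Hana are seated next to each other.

Glue Zane and Hana into a block (2 internal orders). Seating 5 units around a circle gives (4)! arrangements.
So 2 × (4)! = 2 × 24 = 48.

48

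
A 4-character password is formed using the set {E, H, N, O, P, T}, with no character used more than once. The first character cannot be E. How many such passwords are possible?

The first character has 6−1 = 5 choices (anything except E).
The remaining 3 characters are filled from the other 5 symbols without repetition: 5 × 4 × 3 = 60.
Total: 5 × 60 = 300.

300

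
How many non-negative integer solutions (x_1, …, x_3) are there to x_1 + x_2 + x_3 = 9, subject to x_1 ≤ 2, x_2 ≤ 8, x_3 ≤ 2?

By stars and bars, unrestricted non-negative solutions to x_1+…+x_3 = 9 number C(9+2,2) = 55.
Subtract solutions that violate a single cap (substitute x_i' = x_i − (cap_i+1)): x_1 ≥ 3 gives C(8,2) = 28; x_2 ≥ 9 gives C(2,2) = 1; x_3 ≥ 3 gives C(8,2) = 28. Together 57.
Add back pairs where two caps are both exceeded: 0 + 10 + 0 = 10.
By inclusion–exclusion the count is 55 − 57 + 10 = 8.

8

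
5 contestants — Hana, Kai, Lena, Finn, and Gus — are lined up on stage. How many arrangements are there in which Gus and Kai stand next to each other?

Place the 3 others and the Gus-Kai pair as 4 objects in a line; the pair has 2 internal arrangements.
That gives 2 × 4! = 2 × 24 = 48.

48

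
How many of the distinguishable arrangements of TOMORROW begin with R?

840

Fix R in the first position and arrange the remaining 7 letters.
Those 7 letters have O appearing 3 times, giving (7)!/(3!) = 840.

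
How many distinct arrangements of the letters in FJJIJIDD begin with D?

With the first slot taken by D, it remains to arrange the other 7 letters (FJJIJID).
Those 7 letters have I appearing twice and J appearing 3 times, giving (7)!/(3!·2!) = 420.

420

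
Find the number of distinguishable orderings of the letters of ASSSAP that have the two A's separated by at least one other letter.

40

There are 6!/(3!·2!) = 60 arrangements of ASSSAP in total.
Arrangements with the A's together: treat AA as one letter, giving (5)!/(3!) = 20.
Subtracting, 60 − 20 = 40 arrangements keep the A's apart.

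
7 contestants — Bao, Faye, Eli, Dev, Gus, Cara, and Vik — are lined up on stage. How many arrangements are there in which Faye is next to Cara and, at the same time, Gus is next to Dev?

Treat {Faye,Cara} as one block (2 orders) and {Gus,Dev} as another (2 orders).
That leaves 5 units to arrange: 2 × 2 × 5! = 4 × 120 = 480.

480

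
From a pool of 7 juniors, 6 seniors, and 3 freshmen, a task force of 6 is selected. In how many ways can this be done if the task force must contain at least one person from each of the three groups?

6006

With no constraint there are C(16,6) = 8008 possible selections.
Subtract selections that omit an entire group: no juniors → C(9,6) = 84; no seniors → C(10,6) = 210; no freshmen → C(13,6) = 1716.
Add back selections omitting two groups (i.e. drawn from a single group): C(7,6) + C(6,6) + C(3,6) = 8.
By inclusion–exclusion: 8008 − 2010 + 8 = 6006.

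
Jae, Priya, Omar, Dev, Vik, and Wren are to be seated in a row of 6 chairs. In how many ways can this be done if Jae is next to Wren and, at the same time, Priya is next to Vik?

96

Treat {Jae,Wren} as one block (2 orders) and {Priya,Vik} as another (2 orders).
That leaves 4 units to arrange: 2 × 2 × 4! = 4 × 24 = 96.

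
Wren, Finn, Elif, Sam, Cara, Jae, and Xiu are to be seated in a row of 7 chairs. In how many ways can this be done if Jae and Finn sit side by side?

Treat {Jae, Finn} as a single unit. There are 6 units to order, and the pair itself can be ordered 2 ways.
That gives 2 × 6! = 2 × 720 = 1440.

1440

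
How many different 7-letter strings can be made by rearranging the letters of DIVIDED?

DIVIDED has 7 letters with D appearing 3 times and I appearing twice.
Dividing 7! = 5040 by 3!·2! = 12 for the repeated letters gives 420.

420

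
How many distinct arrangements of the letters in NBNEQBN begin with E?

60

With the first slot taken by E, it remains to arrange the other 6 letters (NBNQBN).
Those 6 letters have B appearing twice and N appearing 3 times, giving (6)!/(3!·2!) = 60.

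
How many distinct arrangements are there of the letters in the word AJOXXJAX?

Letter multiplicities in AJOXXJAX: A×2, J×2, O×1, X×3.
Dividing 8! = 40320 by 3!·2!·2! = 24 for the repeated letters gives 1680.

1680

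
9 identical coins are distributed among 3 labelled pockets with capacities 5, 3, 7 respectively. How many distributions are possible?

21

Without the upper bounds there are C(11,2) = 55 ways to split 9 among 3 pockets.
Subtract solutions that violate a single cap (substitute x_i' = x_i − (cap_i+1)): x_1 ≥ 6 gives C(5,2) = 10; x_2 ≥ 4 gives C(7,2) = 21; x_3 ≥ 8 gives C(3,2) = 3. Together 34.
No two caps can be exceeded simultaneously, so the pair terms are all 0.
By inclusion–exclusion the count is 55 − 34 + 0 = 21.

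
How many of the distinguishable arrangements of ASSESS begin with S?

20

With the first slot taken by S, it remains to arrange the other 5 letters (ASESS).
Those 5 letters have S appearing 3 times, giving (5)!/(3!) = 20.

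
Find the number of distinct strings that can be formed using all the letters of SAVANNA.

The 7 letters of SAVANNA have repeats: A appearing 3 times and N appearing twice.
Dividing 7! = 5040 by 3!·2! = 12 for the repeated letters gives 420.

420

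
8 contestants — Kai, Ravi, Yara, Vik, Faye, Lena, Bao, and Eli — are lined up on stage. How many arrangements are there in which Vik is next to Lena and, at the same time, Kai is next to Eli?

2880

Treat {Vik,Lena} as one block (2 orders) and {Kai,Eli} as another (2 orders).
That leaves 6 units to arrange: 2 × 2 × 6! = 4 × 720 = 2880.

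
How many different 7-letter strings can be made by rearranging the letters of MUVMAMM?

210

MUVMAMM has 7 letters with M appearing 4 times.
Dividing 7! = 5040 by 4! = 24 for the repeated letters gives 210.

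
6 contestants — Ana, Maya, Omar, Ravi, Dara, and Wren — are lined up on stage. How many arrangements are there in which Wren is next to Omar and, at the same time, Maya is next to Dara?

96

Treat {Wren,Omar} as one block (2 orders) and {Maya,Dara} as another (2 orders).
That leaves 4 units to arrange: 2 × 2 × 4! = 4 × 24 = 96.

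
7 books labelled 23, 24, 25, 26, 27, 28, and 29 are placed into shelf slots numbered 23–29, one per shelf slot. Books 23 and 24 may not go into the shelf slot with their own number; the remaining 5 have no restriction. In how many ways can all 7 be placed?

Let Aᵢ (for i ∈ {23, 24}) be the placements that put book i in its forbidden shelf slot. Any j of these fix j positions, leaving (7−j)! ways to fill the rest, and there are C(2,j) ways to pick which j.
By inclusion–exclusion, the number of valid placements is Σ_{j=0}^{2} (−1)^j C(2,j)·(7−j)!.
Computing: 5040 − 1440 + 120 = 3720.

3720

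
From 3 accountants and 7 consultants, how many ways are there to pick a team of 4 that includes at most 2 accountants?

Split by how many accountants are chosen (0 through 2).
Sum: C(3,0)·C(7,4) + C(3,1)·C(7,3) + C(3,2)·C(7,2) = 35 + 105 + 63 = 203.

203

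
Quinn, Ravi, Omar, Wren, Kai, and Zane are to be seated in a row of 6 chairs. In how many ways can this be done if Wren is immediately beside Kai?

Glue Wren and Kai into one block (2 internal orders), leaving 5 units to arrange in a row.
That gives 2 × 5! = 2 × 120 = 240.

240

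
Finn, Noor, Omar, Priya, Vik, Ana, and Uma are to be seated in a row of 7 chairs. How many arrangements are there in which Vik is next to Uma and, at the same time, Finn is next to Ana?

Treat {Vik,Uma} as one block (2 orders) and {Finn,Ana} as another (2 orders).
That leaves 5 units to arrange: 2 × 2 × 5! = 4 × 120 = 480.

480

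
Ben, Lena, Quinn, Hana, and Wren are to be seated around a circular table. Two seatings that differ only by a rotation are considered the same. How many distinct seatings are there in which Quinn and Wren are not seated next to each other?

Without the restriction there are (4)! = 24 seatings.
Those with Quinn next to Wren: fuse the pair into one unit and seat 4 units around a circle — 2·(3)! = 12.
Subtracting, 24 − 12 = 12.

12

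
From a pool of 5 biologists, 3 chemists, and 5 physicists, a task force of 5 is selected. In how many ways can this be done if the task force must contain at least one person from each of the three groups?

Unrestricted: C(13,5) = 1287 ways to pick any 5 of the 13.
Selections missing a whole group: no biologists → C(8,5) = 56; no chemists → C(10,5) = 252; no physicists → C(8,5) = 56.
Add back selections omitting two groups (i.e. drawn from a single group): C(5,5) + C(3,5) + C(5,5) = 2.
By inclusion–exclusion: 1287 − 364 + 2 = 925.

925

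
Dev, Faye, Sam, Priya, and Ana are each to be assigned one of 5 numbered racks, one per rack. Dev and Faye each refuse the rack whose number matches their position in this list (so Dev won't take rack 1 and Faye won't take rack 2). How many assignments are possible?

Let Aᵢ (for i ∈ {1, 2}) be the placements that put person i in their forbidden rack. Any j of these fix j positions, leaving (5−j)! ways to fill the rest, and there are C(2,j) ways to pick which j.
By inclusion–exclusion, the number of valid placements is Σ_{j=0}^{2} (−1)^j C(2,j)·(5−j)!.
Computing: 120 − 48 + 6 = 78.

78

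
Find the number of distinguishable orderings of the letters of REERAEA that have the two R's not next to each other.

150

Total arrangements of REERAEA: 7!/(3!·2!·2!) = 210.
Arrangements with the R's together: treat RR as one letter, giving (6)!/(3!·2!) = 60.
Hence 210 − 60 = 150.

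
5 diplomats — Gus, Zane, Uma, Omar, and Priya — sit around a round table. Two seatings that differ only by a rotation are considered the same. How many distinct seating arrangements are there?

24

Seat Gus anywhere (absorbing the rotational symmetry), then permute the other 4: (4)! = 24.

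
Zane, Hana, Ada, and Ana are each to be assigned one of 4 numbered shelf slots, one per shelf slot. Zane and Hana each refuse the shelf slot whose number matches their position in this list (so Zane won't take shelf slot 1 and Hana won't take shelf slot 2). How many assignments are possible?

Let Aᵢ (for i ∈ {1, 2}) be the placements that put person i in their forbidden shelf slot. Any j of these fix j positions, leaving (4−j)! ways to fill the rest, and there are C(2,j) ways to pick which j.
By inclusion–exclusion, the number of valid placements is Σ_{j=0}^{2} (−1)^j C(2,j)·(4−j)!.
Computing: 24 − 12 + 2 = 14.

14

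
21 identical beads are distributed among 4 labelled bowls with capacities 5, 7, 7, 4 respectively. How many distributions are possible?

10

By stars and bars, unrestricted non-negative solutions to x_1+…+x_4 = 21 number C(21+3,3) = 2024.
Subtract solutions that violate a single cap (substitute x_i' = x_i − (cap_i+1)): x_1 ≥ 6 gives C(18,3) = 816; x_2 ≥ 8 gives C(16,3) = 560; x_3 ≥ 8 gives C(16,3) = 560; x_4 ≥ 5 gives C(19,3) = 969. Together 2905.
Add back pairs where two caps are both exceeded: 120 + 120 + 286 + 56 + 165 + 165 = 912.
Subtract triples: 0 + 10 + 10 + 1 = 21.
By inclusion–exclusion the count is 2024 − 2905 + 912 − 21 = 10.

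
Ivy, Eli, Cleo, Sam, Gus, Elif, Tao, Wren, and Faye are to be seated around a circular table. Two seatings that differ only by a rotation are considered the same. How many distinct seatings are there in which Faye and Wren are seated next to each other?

Glue Faye and Wren into a block (2 internal orders). Seating 8 units around a circle gives (7)! arrangements.
So 2 × (7)! = 2 × 5040 = 10080.

10080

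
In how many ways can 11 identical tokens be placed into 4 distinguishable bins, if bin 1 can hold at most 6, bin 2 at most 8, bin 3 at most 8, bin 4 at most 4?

By stars and bars, unrestricted non-negative solutions to x_1+…+x_4 = 11 number C(11+3,3) = 364.
Subtract solutions that violate a single cap (substitute x_i' = x_i − (cap_i+1)): x_1 ≥ 7 gives C(7,3) = 35; x_2 ≥ 9 gives C(5,3) = 10; x_3 ≥ 9 gives C(5,3) = 10; x_4 ≥ 5 gives C(9,3) = 84. Together 139.
No two caps can be exceeded simultaneously, so the pair terms are all 0.
By inclusion–exclusion the count is 364 − 139 + 0 = 225.

225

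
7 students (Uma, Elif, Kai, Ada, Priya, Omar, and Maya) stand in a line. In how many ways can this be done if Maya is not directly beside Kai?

There are 7! = 5040 arrangements in all. If Maya and Kai are adjacent, merging them into one block gives 2·(6)! = 1440 arrangements.
So 5040 − 1440 = 3600 arrangements keep them apart.

3600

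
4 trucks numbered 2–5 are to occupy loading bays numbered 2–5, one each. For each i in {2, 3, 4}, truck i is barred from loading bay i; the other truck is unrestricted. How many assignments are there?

11

Let Aᵢ (for i ∈ {2, 3, 4}) be the placements that put truck i in its forbidden loading bay. Any j of these fix j positions, leaving (4−j)! ways to fill the rest, and there are C(3,j) ways to pick which j.
By inclusion–exclusion, the number of valid placements is Σ_{j=0}^{3} (−1)^j C(3,j)·(4−j)!.
Computing: 24 − 18 + 6 − 1 = 11.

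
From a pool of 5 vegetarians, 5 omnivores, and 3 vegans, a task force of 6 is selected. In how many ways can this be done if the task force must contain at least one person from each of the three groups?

1450

With no constraint there are C(13,6) = 1716 possible selections.
Selections missing a whole group: no vegetarians → C(8,6) = 28; no omnivores → C(8,6) = 28; no vegans → C(10,6) = 210.
Add back selections omitting two groups (i.e. drawn from a single group): C(5,6) + C(5,6) + C(3,6) = 0.
By inclusion–exclusion: 1716 − 266 + 0 = 1450.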